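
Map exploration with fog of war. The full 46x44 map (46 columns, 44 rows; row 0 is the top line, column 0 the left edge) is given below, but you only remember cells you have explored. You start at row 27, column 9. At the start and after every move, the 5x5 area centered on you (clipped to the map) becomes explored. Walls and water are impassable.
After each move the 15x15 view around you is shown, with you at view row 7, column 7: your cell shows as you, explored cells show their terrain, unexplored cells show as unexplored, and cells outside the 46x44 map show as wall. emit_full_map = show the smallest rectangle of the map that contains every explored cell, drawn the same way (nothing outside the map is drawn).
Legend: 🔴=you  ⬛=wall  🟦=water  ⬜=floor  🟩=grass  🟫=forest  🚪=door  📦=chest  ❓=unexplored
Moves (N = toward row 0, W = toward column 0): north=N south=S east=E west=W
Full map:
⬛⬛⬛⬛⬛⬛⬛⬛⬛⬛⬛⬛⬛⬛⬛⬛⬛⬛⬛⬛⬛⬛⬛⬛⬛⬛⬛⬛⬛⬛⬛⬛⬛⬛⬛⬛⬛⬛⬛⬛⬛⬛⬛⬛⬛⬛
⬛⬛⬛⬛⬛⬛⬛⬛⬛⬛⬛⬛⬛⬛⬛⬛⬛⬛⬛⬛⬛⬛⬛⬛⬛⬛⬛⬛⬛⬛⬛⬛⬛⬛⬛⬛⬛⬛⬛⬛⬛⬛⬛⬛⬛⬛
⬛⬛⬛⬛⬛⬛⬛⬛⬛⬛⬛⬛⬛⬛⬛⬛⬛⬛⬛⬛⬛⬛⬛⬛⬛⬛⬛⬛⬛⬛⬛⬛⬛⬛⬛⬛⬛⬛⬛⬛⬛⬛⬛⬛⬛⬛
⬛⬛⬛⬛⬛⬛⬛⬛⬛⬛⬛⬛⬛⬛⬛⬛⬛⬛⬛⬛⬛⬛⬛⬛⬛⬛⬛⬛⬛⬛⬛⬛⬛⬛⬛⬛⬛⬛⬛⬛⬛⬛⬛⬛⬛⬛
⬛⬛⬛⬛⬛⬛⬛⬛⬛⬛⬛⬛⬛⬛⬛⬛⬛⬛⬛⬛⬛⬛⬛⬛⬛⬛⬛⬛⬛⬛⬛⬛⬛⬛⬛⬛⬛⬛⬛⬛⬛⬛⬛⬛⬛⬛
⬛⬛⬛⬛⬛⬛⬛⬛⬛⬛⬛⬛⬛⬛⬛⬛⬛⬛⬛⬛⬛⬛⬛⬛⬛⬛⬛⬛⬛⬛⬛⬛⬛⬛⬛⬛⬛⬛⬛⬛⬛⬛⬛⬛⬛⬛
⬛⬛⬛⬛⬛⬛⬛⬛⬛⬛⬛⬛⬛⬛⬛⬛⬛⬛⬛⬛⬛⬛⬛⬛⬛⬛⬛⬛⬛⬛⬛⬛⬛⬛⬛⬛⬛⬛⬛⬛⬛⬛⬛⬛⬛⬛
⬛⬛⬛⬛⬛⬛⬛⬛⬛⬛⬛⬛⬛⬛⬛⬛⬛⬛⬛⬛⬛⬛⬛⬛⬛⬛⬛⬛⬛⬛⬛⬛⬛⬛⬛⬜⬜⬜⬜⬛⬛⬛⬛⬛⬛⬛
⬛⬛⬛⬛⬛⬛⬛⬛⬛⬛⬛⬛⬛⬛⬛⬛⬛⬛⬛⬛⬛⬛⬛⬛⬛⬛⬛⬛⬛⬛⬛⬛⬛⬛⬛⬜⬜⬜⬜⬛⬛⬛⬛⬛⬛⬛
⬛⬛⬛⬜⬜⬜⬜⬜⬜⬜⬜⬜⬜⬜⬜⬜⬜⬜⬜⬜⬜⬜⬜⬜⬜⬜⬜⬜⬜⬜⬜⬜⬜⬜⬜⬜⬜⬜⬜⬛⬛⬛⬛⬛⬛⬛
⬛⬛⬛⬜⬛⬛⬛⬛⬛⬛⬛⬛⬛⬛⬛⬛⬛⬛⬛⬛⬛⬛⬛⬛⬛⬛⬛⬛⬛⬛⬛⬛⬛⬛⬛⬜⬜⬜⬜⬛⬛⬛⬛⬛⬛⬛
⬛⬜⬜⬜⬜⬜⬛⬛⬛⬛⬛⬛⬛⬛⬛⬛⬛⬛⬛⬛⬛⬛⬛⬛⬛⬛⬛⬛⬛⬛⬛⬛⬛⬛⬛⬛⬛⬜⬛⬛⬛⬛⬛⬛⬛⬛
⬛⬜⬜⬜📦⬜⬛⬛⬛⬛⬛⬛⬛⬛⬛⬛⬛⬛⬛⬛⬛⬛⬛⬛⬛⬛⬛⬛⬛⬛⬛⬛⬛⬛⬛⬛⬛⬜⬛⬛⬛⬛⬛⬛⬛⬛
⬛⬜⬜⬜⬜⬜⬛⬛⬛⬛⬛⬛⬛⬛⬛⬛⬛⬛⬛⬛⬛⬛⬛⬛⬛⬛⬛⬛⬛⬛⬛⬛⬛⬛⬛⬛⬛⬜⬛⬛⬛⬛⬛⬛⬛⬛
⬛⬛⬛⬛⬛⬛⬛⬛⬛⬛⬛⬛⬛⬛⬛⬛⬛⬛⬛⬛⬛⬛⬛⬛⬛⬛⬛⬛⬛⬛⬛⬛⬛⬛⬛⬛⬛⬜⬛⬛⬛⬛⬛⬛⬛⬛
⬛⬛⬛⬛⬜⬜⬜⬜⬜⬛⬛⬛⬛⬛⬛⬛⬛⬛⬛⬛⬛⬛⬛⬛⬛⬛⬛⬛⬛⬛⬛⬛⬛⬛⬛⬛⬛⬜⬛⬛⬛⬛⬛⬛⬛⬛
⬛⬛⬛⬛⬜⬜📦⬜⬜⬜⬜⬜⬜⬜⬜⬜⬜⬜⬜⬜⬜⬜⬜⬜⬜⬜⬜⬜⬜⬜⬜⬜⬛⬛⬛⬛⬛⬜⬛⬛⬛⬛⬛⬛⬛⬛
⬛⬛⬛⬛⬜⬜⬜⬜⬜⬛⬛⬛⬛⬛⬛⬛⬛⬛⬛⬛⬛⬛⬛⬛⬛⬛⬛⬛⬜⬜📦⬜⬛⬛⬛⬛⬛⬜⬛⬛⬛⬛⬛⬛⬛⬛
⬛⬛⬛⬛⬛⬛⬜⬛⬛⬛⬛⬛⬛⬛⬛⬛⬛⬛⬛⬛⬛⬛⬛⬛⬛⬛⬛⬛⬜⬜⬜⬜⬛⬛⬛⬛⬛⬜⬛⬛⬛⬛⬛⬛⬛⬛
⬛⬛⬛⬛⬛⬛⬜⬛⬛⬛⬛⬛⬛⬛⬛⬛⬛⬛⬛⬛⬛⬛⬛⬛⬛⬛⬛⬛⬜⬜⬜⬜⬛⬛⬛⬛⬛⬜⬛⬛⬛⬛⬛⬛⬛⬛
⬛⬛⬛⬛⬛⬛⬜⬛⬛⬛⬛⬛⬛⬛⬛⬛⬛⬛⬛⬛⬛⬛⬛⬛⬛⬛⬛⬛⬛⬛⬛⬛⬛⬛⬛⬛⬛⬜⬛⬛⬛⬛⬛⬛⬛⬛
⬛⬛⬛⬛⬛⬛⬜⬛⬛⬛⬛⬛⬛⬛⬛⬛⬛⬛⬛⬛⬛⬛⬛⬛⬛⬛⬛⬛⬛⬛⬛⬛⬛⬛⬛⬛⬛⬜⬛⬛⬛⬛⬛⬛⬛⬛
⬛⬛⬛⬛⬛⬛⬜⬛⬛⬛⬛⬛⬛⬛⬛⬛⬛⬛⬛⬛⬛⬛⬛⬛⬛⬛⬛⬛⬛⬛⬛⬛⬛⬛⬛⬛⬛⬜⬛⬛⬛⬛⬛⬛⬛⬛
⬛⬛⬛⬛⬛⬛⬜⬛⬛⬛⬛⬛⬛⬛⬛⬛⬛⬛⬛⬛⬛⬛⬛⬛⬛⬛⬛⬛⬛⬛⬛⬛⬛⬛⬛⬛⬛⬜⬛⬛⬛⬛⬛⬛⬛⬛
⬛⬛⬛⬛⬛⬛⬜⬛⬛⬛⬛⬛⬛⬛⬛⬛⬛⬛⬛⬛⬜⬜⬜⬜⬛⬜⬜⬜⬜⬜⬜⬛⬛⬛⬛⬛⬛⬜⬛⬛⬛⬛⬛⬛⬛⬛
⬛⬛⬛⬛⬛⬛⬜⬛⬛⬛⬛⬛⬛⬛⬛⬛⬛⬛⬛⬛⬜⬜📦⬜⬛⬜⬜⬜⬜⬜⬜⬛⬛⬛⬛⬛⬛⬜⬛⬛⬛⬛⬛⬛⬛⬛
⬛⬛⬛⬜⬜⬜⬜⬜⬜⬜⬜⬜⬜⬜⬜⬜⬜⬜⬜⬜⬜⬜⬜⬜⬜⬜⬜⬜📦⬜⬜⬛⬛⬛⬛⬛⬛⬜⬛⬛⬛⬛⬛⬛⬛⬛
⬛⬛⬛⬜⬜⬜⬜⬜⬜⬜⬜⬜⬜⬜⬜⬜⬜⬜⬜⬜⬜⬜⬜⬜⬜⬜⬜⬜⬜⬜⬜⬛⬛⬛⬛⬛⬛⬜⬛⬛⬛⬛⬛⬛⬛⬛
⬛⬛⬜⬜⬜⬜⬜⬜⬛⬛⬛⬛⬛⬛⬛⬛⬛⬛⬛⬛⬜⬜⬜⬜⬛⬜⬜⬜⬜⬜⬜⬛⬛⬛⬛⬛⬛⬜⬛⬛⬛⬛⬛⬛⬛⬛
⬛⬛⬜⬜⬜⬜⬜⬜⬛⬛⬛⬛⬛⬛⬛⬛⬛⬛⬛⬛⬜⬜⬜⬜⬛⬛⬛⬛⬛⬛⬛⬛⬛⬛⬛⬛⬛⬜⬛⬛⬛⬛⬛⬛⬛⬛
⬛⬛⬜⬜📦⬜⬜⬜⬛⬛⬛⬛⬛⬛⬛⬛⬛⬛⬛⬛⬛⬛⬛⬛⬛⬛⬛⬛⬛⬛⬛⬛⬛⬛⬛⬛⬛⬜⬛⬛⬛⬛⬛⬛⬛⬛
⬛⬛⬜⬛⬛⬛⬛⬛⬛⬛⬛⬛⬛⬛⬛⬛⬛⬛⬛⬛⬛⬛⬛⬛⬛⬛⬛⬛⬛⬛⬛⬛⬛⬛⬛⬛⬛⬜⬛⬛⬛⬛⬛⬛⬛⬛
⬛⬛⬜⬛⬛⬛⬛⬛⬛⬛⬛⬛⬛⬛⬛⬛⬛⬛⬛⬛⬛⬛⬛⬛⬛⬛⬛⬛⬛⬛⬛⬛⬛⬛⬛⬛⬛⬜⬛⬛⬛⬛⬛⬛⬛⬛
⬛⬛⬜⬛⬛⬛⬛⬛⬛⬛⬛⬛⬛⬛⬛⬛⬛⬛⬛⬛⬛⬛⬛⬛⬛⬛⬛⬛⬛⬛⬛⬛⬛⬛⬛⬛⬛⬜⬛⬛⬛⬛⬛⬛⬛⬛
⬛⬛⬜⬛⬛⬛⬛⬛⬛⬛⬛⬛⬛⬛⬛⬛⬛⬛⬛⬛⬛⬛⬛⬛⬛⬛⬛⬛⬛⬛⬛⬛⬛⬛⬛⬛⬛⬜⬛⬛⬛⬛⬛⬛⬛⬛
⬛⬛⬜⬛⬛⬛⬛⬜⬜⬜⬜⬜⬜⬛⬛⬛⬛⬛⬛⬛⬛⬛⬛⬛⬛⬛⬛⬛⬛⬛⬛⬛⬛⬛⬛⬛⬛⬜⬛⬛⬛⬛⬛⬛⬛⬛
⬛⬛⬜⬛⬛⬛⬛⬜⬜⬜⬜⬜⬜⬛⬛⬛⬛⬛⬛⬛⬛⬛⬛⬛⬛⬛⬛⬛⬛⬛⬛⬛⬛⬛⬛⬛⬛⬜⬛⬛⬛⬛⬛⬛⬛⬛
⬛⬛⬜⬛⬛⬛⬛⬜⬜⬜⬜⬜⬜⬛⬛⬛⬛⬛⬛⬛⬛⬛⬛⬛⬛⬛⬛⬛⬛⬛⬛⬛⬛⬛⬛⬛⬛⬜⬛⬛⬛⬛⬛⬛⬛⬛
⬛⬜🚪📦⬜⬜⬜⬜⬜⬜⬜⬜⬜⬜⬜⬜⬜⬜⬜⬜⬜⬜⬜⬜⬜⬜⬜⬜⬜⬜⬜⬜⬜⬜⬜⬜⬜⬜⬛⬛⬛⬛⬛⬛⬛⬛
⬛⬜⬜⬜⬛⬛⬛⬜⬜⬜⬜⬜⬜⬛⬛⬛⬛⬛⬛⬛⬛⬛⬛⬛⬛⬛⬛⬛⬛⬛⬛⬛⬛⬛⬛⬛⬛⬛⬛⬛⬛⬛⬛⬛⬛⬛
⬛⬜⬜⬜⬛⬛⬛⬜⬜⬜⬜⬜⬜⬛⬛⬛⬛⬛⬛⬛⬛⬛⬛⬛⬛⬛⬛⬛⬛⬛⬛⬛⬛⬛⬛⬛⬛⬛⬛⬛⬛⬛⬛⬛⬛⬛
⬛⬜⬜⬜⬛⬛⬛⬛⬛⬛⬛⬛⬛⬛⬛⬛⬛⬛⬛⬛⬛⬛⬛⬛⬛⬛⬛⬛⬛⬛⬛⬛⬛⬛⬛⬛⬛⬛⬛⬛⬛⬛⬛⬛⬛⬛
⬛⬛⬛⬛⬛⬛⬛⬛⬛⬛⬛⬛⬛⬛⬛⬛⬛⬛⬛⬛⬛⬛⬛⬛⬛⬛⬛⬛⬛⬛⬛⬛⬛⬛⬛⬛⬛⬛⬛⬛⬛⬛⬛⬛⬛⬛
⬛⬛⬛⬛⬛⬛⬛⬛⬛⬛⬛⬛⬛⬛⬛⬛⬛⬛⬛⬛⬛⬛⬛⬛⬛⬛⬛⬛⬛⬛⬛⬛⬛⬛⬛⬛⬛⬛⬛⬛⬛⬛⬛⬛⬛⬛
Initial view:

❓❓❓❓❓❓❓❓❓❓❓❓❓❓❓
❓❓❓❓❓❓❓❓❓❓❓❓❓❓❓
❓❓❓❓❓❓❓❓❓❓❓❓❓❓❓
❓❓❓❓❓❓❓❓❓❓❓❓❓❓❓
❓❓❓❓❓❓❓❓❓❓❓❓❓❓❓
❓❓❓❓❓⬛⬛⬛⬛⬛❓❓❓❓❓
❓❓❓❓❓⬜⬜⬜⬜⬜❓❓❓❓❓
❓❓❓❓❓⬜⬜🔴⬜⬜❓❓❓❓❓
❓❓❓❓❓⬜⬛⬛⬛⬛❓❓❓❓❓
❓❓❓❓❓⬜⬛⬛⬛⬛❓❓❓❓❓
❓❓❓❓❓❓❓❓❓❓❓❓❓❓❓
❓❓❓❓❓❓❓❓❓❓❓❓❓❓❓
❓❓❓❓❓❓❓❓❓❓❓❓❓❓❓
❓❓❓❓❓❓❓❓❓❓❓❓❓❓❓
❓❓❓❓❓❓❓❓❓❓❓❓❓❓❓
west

❓❓❓❓❓❓❓❓❓❓❓❓❓❓❓
❓❓❓❓❓❓❓❓❓❓❓❓❓❓❓
❓❓❓❓❓❓❓❓❓❓❓❓❓❓❓
❓❓❓❓❓❓❓❓❓❓❓❓❓❓❓
❓❓❓❓❓❓❓❓❓❓❓❓❓❓❓
❓❓❓❓❓⬜⬛⬛⬛⬛⬛❓❓❓❓
❓❓❓❓❓⬜⬜⬜⬜⬜⬜❓❓❓❓
❓❓❓❓❓⬜⬜🔴⬜⬜⬜❓❓❓❓
❓❓❓❓❓⬜⬜⬛⬛⬛⬛❓❓❓❓
❓❓❓❓❓⬜⬜⬛⬛⬛⬛❓❓❓❓
❓❓❓❓❓❓❓❓❓❓❓❓❓❓❓
❓❓❓❓❓❓❓❓❓❓❓❓❓❓❓
❓❓❓❓❓❓❓❓❓❓❓❓❓❓❓
❓❓❓❓❓❓❓❓❓❓❓❓❓❓❓
❓❓❓❓❓❓❓❓❓❓❓❓❓❓❓

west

❓❓❓❓❓❓❓❓❓❓❓❓❓❓❓
❓❓❓❓❓❓❓❓❓❓❓❓❓❓❓
❓❓❓❓❓❓❓❓❓❓❓❓❓❓❓
❓❓❓❓❓❓❓❓❓❓❓❓❓❓❓
❓❓❓❓❓❓❓❓❓❓❓❓❓❓❓
❓❓❓❓❓⬛⬜⬛⬛⬛⬛⬛❓❓❓
❓❓❓❓❓⬜⬜⬜⬜⬜⬜⬜❓❓❓
❓❓❓❓❓⬜⬜🔴⬜⬜⬜⬜❓❓❓
❓❓❓❓❓⬜⬜⬜⬛⬛⬛⬛❓❓❓
❓❓❓❓❓⬜⬜⬜⬛⬛⬛⬛❓❓❓
❓❓❓❓❓❓❓❓❓❓❓❓❓❓❓
❓❓❓❓❓❓❓❓❓❓❓❓❓❓❓
❓❓❓❓❓❓❓❓❓❓❓❓❓❓❓
❓❓❓❓❓❓❓❓❓❓❓❓❓❓❓
❓❓❓❓❓❓❓❓❓❓❓❓❓❓❓

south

❓❓❓❓❓❓❓❓❓❓❓❓❓❓❓
❓❓❓❓❓❓❓❓❓❓❓❓❓❓❓
❓❓❓❓❓❓❓❓❓❓❓❓❓❓❓
❓❓❓❓❓❓❓❓❓❓❓❓❓❓❓
❓❓❓❓❓⬛⬜⬛⬛⬛⬛⬛❓❓❓
❓❓❓❓❓⬜⬜⬜⬜⬜⬜⬜❓❓❓
❓❓❓❓❓⬜⬜⬜⬜⬜⬜⬜❓❓❓
❓❓❓❓❓⬜⬜🔴⬛⬛⬛⬛❓❓❓
❓❓❓❓❓⬜⬜⬜⬛⬛⬛⬛❓❓❓
❓❓❓❓❓⬜⬜⬜⬛⬛❓❓❓❓❓
❓❓❓❓❓❓❓❓❓❓❓❓❓❓❓
❓❓❓❓❓❓❓❓❓❓❓❓❓❓❓
❓❓❓❓❓❓❓❓❓❓❓❓❓❓❓
❓❓❓❓❓❓❓❓❓❓❓❓❓❓❓
❓❓❓❓❓❓❓❓❓❓❓❓❓❓❓

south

❓❓❓❓❓❓❓❓❓❓❓❓❓❓❓
❓❓❓❓❓❓❓❓❓❓❓❓❓❓❓
❓❓❓❓❓❓❓❓❓❓❓❓❓❓❓
❓❓❓❓❓⬛⬜⬛⬛⬛⬛⬛❓❓❓
❓❓❓❓❓⬜⬜⬜⬜⬜⬜⬜❓❓❓
❓❓❓❓❓⬜⬜⬜⬜⬜⬜⬜❓❓❓
❓❓❓❓❓⬜⬜⬜⬛⬛⬛⬛❓❓❓
❓❓❓❓❓⬜⬜🔴⬛⬛⬛⬛❓❓❓
❓❓❓❓❓⬜⬜⬜⬛⬛❓❓❓❓❓
❓❓❓❓❓⬛⬛⬛⬛⬛❓❓❓❓❓
❓❓❓❓❓❓❓❓❓❓❓❓❓❓❓
❓❓❓❓❓❓❓❓❓❓❓❓❓❓❓
❓❓❓❓❓❓❓❓❓❓❓❓❓❓❓
❓❓❓❓❓❓❓❓❓❓❓❓❓❓❓
❓❓❓❓❓❓❓❓❓❓❓❓❓❓❓

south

❓❓❓❓❓❓❓❓❓❓❓❓❓❓❓
❓❓❓❓❓❓❓❓❓❓❓❓❓❓❓
❓❓❓❓❓⬛⬜⬛⬛⬛⬛⬛❓❓❓
❓❓❓❓❓⬜⬜⬜⬜⬜⬜⬜❓❓❓
❓❓❓❓❓⬜⬜⬜⬜⬜⬜⬜❓❓❓
❓❓❓❓❓⬜⬜⬜⬛⬛⬛⬛❓❓❓
❓❓❓❓❓⬜⬜⬜⬛⬛⬛⬛❓❓❓
❓❓❓❓❓⬜⬜🔴⬛⬛❓❓❓❓❓
❓❓❓❓❓⬛⬛⬛⬛⬛❓❓❓❓❓
❓❓❓❓❓⬛⬛⬛⬛⬛❓❓❓❓❓
❓❓❓❓❓❓❓❓❓❓❓❓❓❓❓
❓❓❓❓❓❓❓❓❓❓❓❓❓❓❓
❓❓❓❓❓❓❓❓❓❓❓❓❓❓❓
❓❓❓❓❓❓❓❓❓❓❓❓❓❓❓
❓❓❓❓❓❓❓❓❓❓❓❓❓❓❓

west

⬛❓❓❓❓❓❓❓❓❓❓❓❓❓❓
⬛❓❓❓❓❓❓❓❓❓❓❓❓❓❓
⬛❓❓❓❓❓⬛⬜⬛⬛⬛⬛⬛❓❓
⬛❓❓❓❓❓⬜⬜⬜⬜⬜⬜⬜❓❓
⬛❓❓❓❓❓⬜⬜⬜⬜⬜⬜⬜❓❓
⬛❓❓❓❓⬜⬜⬜⬜⬛⬛⬛⬛❓❓
⬛❓❓❓❓⬜⬜⬜⬜⬛⬛⬛⬛❓❓
⬛❓❓❓❓📦⬜🔴⬜⬛⬛❓❓❓❓
⬛❓❓❓❓⬛⬛⬛⬛⬛⬛❓❓❓❓
⬛❓❓❓❓⬛⬛⬛⬛⬛⬛❓❓❓❓
⬛❓❓❓❓❓❓❓❓❓❓❓❓❓❓
⬛❓❓❓❓❓❓❓❓❓❓❓❓❓❓
⬛❓❓❓❓❓❓❓❓❓❓❓❓❓❓
⬛❓❓❓❓❓❓❓❓❓❓❓❓❓❓
⬛❓❓❓❓❓❓❓❓❓❓❓❓❓❓

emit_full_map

❓⬛⬜⬛⬛⬛⬛⬛
❓⬜⬜⬜⬜⬜⬜⬜
❓⬜⬜⬜⬜⬜⬜⬜
⬜⬜⬜⬜⬛⬛⬛⬛
⬜⬜⬜⬜⬛⬛⬛⬛
📦⬜🔴⬜⬛⬛❓❓
⬛⬛⬛⬛⬛⬛❓❓
⬛⬛⬛⬛⬛⬛❓❓

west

⬛⬛❓❓❓❓❓❓❓❓❓❓❓❓❓
⬛⬛❓❓❓❓❓❓❓❓❓❓❓❓❓
⬛⬛❓❓❓❓❓⬛⬜⬛⬛⬛⬛⬛❓
⬛⬛❓❓❓❓❓⬜⬜⬜⬜⬜⬜⬜❓
⬛⬛❓❓❓❓❓⬜⬜⬜⬜⬜⬜⬜❓
⬛⬛❓❓❓⬜⬜⬜⬜⬜⬛⬛⬛⬛❓
⬛⬛❓❓❓⬜⬜⬜⬜⬜⬛⬛⬛⬛❓
⬛⬛❓❓❓⬜📦🔴⬜⬜⬛⬛❓❓❓
⬛⬛❓❓❓⬛⬛⬛⬛⬛⬛⬛❓❓❓
⬛⬛❓❓❓⬛⬛⬛⬛⬛⬛⬛❓❓❓
⬛⬛❓❓❓❓❓❓❓❓❓❓❓❓❓
⬛⬛❓❓❓❓❓❓❓❓❓❓❓❓❓
⬛⬛❓❓❓❓❓❓❓❓❓❓❓❓❓
⬛⬛❓❓❓❓❓❓❓❓❓❓❓❓❓
⬛⬛❓❓❓❓❓❓❓❓❓❓❓❓❓

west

⬛⬛⬛❓❓❓❓❓❓❓❓❓❓❓❓
⬛⬛⬛❓❓❓❓❓❓❓❓❓❓❓❓
⬛⬛⬛❓❓❓❓❓⬛⬜⬛⬛⬛⬛⬛
⬛⬛⬛❓❓❓❓❓⬜⬜⬜⬜⬜⬜⬜
⬛⬛⬛❓❓❓❓❓⬜⬜⬜⬜⬜⬜⬜
⬛⬛⬛❓❓⬜⬜⬜⬜⬜⬜⬛⬛⬛⬛
⬛⬛⬛❓❓⬜⬜⬜⬜⬜⬜⬛⬛⬛⬛
⬛⬛⬛❓❓⬜⬜🔴⬜⬜⬜⬛⬛❓❓
⬛⬛⬛❓❓⬜⬛⬛⬛⬛⬛⬛⬛❓❓
⬛⬛⬛❓❓⬜⬛⬛⬛⬛⬛⬛⬛❓❓
⬛⬛⬛❓❓❓❓❓❓❓❓❓❓❓❓
⬛⬛⬛❓❓❓❓❓❓❓❓❓❓❓❓
⬛⬛⬛❓❓❓❓❓❓❓❓❓❓❓❓
⬛⬛⬛❓❓❓❓❓❓❓❓❓❓❓❓
⬛⬛⬛❓❓❓❓❓❓❓❓❓❓❓❓

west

⬛⬛⬛⬛❓❓❓❓❓❓❓❓❓❓❓
⬛⬛⬛⬛❓❓❓❓❓❓❓❓❓❓❓
⬛⬛⬛⬛❓❓❓❓❓⬛⬜⬛⬛⬛⬛
⬛⬛⬛⬛❓❓❓❓❓⬜⬜⬜⬜⬜⬜
⬛⬛⬛⬛❓❓❓❓❓⬜⬜⬜⬜⬜⬜
⬛⬛⬛⬛❓⬛⬜⬜⬜⬜⬜⬜⬛⬛⬛
⬛⬛⬛⬛❓⬛⬜⬜⬜⬜⬜⬜⬛⬛⬛
⬛⬛⬛⬛❓⬛⬜🔴📦⬜⬜⬜⬛⬛❓
⬛⬛⬛⬛❓⬛⬜⬛⬛⬛⬛⬛⬛⬛❓
⬛⬛⬛⬛❓⬛⬜⬛⬛⬛⬛⬛⬛⬛❓
⬛⬛⬛⬛❓❓❓❓❓❓❓❓❓❓❓
⬛⬛⬛⬛❓❓❓❓❓❓❓❓❓❓❓
⬛⬛⬛⬛❓❓❓❓❓❓❓❓❓❓❓
⬛⬛⬛⬛❓❓❓❓❓❓❓❓❓❓❓
⬛⬛⬛⬛❓❓❓❓❓❓❓❓❓❓❓

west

⬛⬛⬛⬛⬛❓❓❓❓❓❓❓❓❓❓
⬛⬛⬛⬛⬛❓❓❓❓❓❓❓❓❓❓
⬛⬛⬛⬛⬛❓❓❓❓❓⬛⬜⬛⬛⬛
⬛⬛⬛⬛⬛❓❓❓❓❓⬜⬜⬜⬜⬜
⬛⬛⬛⬛⬛❓❓❓❓❓⬜⬜⬜⬜⬜
⬛⬛⬛⬛⬛⬛⬛⬜⬜⬜⬜⬜⬜⬛⬛
⬛⬛⬛⬛⬛⬛⬛⬜⬜⬜⬜⬜⬜⬛⬛
⬛⬛⬛⬛⬛⬛⬛🔴⬜📦⬜⬜⬜⬛⬛
⬛⬛⬛⬛⬛⬛⬛⬜⬛⬛⬛⬛⬛⬛⬛
⬛⬛⬛⬛⬛⬛⬛⬜⬛⬛⬛⬛⬛⬛⬛
⬛⬛⬛⬛⬛❓❓❓❓❓❓❓❓❓❓
⬛⬛⬛⬛⬛❓❓❓❓❓❓❓❓❓❓
⬛⬛⬛⬛⬛❓❓❓❓❓❓❓❓❓❓
⬛⬛⬛⬛⬛❓❓❓❓❓❓❓❓❓❓
⬛⬛⬛⬛⬛❓❓❓❓❓❓❓❓❓❓

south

⬛⬛⬛⬛⬛❓❓❓❓❓❓❓❓❓❓
⬛⬛⬛⬛⬛❓❓❓❓❓⬛⬜⬛⬛⬛
⬛⬛⬛⬛⬛❓❓❓❓❓⬜⬜⬜⬜⬜
⬛⬛⬛⬛⬛❓❓❓❓❓⬜⬜⬜⬜⬜
⬛⬛⬛⬛⬛⬛⬛⬜⬜⬜⬜⬜⬜⬛⬛
⬛⬛⬛⬛⬛⬛⬛⬜⬜⬜⬜⬜⬜⬛⬛
⬛⬛⬛⬛⬛⬛⬛⬜⬜📦⬜⬜⬜⬛⬛
⬛⬛⬛⬛⬛⬛⬛🔴⬛⬛⬛⬛⬛⬛⬛
⬛⬛⬛⬛⬛⬛⬛⬜⬛⬛⬛⬛⬛⬛⬛
⬛⬛⬛⬛⬛⬛⬛⬜⬛⬛❓❓❓❓❓
⬛⬛⬛⬛⬛❓❓❓❓❓❓❓❓❓❓
⬛⬛⬛⬛⬛❓❓❓❓❓❓❓❓❓❓
⬛⬛⬛⬛⬛❓❓❓❓❓❓❓❓❓❓
⬛⬛⬛⬛⬛❓❓❓❓❓❓❓❓❓❓
⬛⬛⬛⬛⬛❓❓❓❓❓❓❓❓❓❓

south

⬛⬛⬛⬛⬛❓❓❓❓❓⬛⬜⬛⬛⬛
⬛⬛⬛⬛⬛❓❓❓❓❓⬜⬜⬜⬜⬜
⬛⬛⬛⬛⬛❓❓❓❓❓⬜⬜⬜⬜⬜
⬛⬛⬛⬛⬛⬛⬛⬜⬜⬜⬜⬜⬜⬛⬛
⬛⬛⬛⬛⬛⬛⬛⬜⬜⬜⬜⬜⬜⬛⬛
⬛⬛⬛⬛⬛⬛⬛⬜⬜📦⬜⬜⬜⬛⬛
⬛⬛⬛⬛⬛⬛⬛⬜⬛⬛⬛⬛⬛⬛⬛
⬛⬛⬛⬛⬛⬛⬛🔴⬛⬛⬛⬛⬛⬛⬛
⬛⬛⬛⬛⬛⬛⬛⬜⬛⬛❓❓❓❓❓
⬛⬛⬛⬛⬛⬛⬛⬜⬛⬛❓❓❓❓❓
⬛⬛⬛⬛⬛❓❓❓❓❓❓❓❓❓❓
⬛⬛⬛⬛⬛❓❓❓❓❓❓❓❓❓❓
⬛⬛⬛⬛⬛❓❓❓❓❓❓❓❓❓❓
⬛⬛⬛⬛⬛❓❓❓❓❓❓❓❓❓❓
⬛⬛⬛⬛⬛❓❓❓❓❓❓❓❓❓❓

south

⬛⬛⬛⬛⬛❓❓❓❓❓⬜⬜⬜⬜⬜
⬛⬛⬛⬛⬛❓❓❓❓❓⬜⬜⬜⬜⬜
⬛⬛⬛⬛⬛⬛⬛⬜⬜⬜⬜⬜⬜⬛⬛
⬛⬛⬛⬛⬛⬛⬛⬜⬜⬜⬜⬜⬜⬛⬛
⬛⬛⬛⬛⬛⬛⬛⬜⬜📦⬜⬜⬜⬛⬛
⬛⬛⬛⬛⬛⬛⬛⬜⬛⬛⬛⬛⬛⬛⬛
⬛⬛⬛⬛⬛⬛⬛⬜⬛⬛⬛⬛⬛⬛⬛
⬛⬛⬛⬛⬛⬛⬛🔴⬛⬛❓❓❓❓❓
⬛⬛⬛⬛⬛⬛⬛⬜⬛⬛❓❓❓❓❓
⬛⬛⬛⬛⬛⬛⬛⬜⬛⬛❓❓❓❓❓
⬛⬛⬛⬛⬛❓❓❓❓❓❓❓❓❓❓
⬛⬛⬛⬛⬛❓❓❓❓❓❓❓❓❓❓
⬛⬛⬛⬛⬛❓❓❓❓❓❓❓❓❓❓
⬛⬛⬛⬛⬛❓❓❓❓❓❓❓❓❓❓
⬛⬛⬛⬛⬛❓❓❓❓❓❓❓❓❓❓

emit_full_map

❓❓❓❓❓⬛⬜⬛⬛⬛⬛⬛
❓❓❓❓❓⬜⬜⬜⬜⬜⬜⬜
❓❓❓❓❓⬜⬜⬜⬜⬜⬜⬜
⬛⬛⬜⬜⬜⬜⬜⬜⬛⬛⬛⬛
⬛⬛⬜⬜⬜⬜⬜⬜⬛⬛⬛⬛
⬛⬛⬜⬜📦⬜⬜⬜⬛⬛❓❓
⬛⬛⬜⬛⬛⬛⬛⬛⬛⬛❓❓
⬛⬛⬜⬛⬛⬛⬛⬛⬛⬛❓❓
⬛⬛🔴⬛⬛❓❓❓❓❓❓❓
⬛⬛⬜⬛⬛❓❓❓❓❓❓❓
⬛⬛⬜⬛⬛❓❓❓❓❓❓❓


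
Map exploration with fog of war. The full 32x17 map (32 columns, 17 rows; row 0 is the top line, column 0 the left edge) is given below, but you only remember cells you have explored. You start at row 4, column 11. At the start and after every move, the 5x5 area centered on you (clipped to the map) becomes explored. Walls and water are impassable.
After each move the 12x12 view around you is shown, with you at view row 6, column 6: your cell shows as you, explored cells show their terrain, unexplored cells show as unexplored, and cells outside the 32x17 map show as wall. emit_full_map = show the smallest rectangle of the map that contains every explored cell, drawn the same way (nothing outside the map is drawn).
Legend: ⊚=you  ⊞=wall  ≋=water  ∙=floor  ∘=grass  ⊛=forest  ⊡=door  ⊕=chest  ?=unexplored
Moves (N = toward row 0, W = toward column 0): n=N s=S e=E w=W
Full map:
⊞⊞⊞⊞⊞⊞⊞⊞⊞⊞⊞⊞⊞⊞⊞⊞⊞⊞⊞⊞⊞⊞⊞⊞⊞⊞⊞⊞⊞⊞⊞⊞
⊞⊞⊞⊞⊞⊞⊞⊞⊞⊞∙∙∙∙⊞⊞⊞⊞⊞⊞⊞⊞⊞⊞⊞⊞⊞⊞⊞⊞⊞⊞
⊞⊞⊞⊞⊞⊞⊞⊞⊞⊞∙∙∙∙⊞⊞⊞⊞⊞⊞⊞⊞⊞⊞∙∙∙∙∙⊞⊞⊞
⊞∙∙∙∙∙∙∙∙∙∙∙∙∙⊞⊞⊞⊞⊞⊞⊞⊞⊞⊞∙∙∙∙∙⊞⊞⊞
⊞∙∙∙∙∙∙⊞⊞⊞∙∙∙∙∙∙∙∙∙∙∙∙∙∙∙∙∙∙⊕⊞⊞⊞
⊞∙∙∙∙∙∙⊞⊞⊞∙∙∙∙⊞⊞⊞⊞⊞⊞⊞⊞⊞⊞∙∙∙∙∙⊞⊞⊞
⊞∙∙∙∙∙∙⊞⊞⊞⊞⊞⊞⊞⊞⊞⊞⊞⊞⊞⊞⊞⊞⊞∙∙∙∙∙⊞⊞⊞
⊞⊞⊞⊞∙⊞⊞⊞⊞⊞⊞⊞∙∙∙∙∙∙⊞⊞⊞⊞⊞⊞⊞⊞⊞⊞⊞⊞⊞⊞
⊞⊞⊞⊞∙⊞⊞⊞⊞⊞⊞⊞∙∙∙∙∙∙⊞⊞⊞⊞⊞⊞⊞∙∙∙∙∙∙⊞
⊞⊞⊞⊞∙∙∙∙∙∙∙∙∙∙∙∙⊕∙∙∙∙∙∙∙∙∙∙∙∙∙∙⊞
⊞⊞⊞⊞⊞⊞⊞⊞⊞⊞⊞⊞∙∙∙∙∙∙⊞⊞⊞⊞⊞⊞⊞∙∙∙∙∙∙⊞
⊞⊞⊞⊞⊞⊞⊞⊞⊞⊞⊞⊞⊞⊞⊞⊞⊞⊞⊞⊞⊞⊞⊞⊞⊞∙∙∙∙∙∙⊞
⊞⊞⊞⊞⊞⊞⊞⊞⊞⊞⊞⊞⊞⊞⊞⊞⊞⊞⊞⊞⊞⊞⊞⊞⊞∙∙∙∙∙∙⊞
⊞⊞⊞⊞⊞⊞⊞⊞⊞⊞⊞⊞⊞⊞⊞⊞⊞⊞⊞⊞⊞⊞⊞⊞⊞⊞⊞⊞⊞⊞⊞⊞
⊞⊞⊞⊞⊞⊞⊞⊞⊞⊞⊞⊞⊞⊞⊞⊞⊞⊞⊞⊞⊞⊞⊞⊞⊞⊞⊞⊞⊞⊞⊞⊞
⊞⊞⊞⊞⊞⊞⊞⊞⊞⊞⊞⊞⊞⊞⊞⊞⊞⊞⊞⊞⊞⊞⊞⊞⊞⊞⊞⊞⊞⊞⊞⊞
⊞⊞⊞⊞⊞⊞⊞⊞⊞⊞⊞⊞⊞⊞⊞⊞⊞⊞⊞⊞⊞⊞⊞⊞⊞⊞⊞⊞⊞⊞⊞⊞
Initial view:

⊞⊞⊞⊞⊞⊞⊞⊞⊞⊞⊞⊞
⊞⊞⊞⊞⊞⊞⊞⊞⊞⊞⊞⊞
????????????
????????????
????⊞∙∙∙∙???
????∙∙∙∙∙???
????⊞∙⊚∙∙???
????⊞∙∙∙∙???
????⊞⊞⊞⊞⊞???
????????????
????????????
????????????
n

⊞⊞⊞⊞⊞⊞⊞⊞⊞⊞⊞⊞
⊞⊞⊞⊞⊞⊞⊞⊞⊞⊞⊞⊞
⊞⊞⊞⊞⊞⊞⊞⊞⊞⊞⊞⊞
????????????
????⊞∙∙∙∙???
????⊞∙∙∙∙???
????∙∙⊚∙∙???
????⊞∙∙∙∙???
????⊞∙∙∙∙???
????⊞⊞⊞⊞⊞???
????????????
????????????

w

⊞⊞⊞⊞⊞⊞⊞⊞⊞⊞⊞⊞
⊞⊞⊞⊞⊞⊞⊞⊞⊞⊞⊞⊞
⊞⊞⊞⊞⊞⊞⊞⊞⊞⊞⊞⊞
????????????
????⊞⊞∙∙∙∙??
????⊞⊞∙∙∙∙??
????∙∙⊚∙∙∙??
????⊞⊞∙∙∙∙??
????⊞⊞∙∙∙∙??
?????⊞⊞⊞⊞⊞??
????????????
????????????

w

⊞⊞⊞⊞⊞⊞⊞⊞⊞⊞⊞⊞
⊞⊞⊞⊞⊞⊞⊞⊞⊞⊞⊞⊞
⊞⊞⊞⊞⊞⊞⊞⊞⊞⊞⊞⊞
????????????
????⊞⊞⊞∙∙∙∙?
????⊞⊞⊞∙∙∙∙?
????∙∙⊚∙∙∙∙?
????⊞⊞⊞∙∙∙∙?
????⊞⊞⊞∙∙∙∙?
??????⊞⊞⊞⊞⊞?
????????????
????????????

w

⊞⊞⊞⊞⊞⊞⊞⊞⊞⊞⊞⊞
⊞⊞⊞⊞⊞⊞⊞⊞⊞⊞⊞⊞
⊞⊞⊞⊞⊞⊞⊞⊞⊞⊞⊞⊞
????????????
????⊞⊞⊞⊞∙∙∙∙
????⊞⊞⊞⊞∙∙∙∙
????∙∙⊚∙∙∙∙∙
????∙⊞⊞⊞∙∙∙∙
????∙⊞⊞⊞∙∙∙∙
???????⊞⊞⊞⊞⊞
????????????
????????????

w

⊞⊞⊞⊞⊞⊞⊞⊞⊞⊞⊞⊞
⊞⊞⊞⊞⊞⊞⊞⊞⊞⊞⊞⊞
⊞⊞⊞⊞⊞⊞⊞⊞⊞⊞⊞⊞
????????????
????⊞⊞⊞⊞⊞∙∙∙
????⊞⊞⊞⊞⊞∙∙∙
????∙∙⊚∙∙∙∙∙
????∙∙⊞⊞⊞∙∙∙
????∙∙⊞⊞⊞∙∙∙
????????⊞⊞⊞⊞
????????????
????????????

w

⊞⊞⊞⊞⊞⊞⊞⊞⊞⊞⊞⊞
⊞⊞⊞⊞⊞⊞⊞⊞⊞⊞⊞⊞
⊞⊞⊞⊞⊞⊞⊞⊞⊞⊞⊞⊞
????????????
????⊞⊞⊞⊞⊞⊞∙∙
????⊞⊞⊞⊞⊞⊞∙∙
????∙∙⊚∙∙∙∙∙
????∙∙∙⊞⊞⊞∙∙
????∙∙∙⊞⊞⊞∙∙
?????????⊞⊞⊞
????????????
????????????

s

⊞⊞⊞⊞⊞⊞⊞⊞⊞⊞⊞⊞
⊞⊞⊞⊞⊞⊞⊞⊞⊞⊞⊞⊞
????????????
????⊞⊞⊞⊞⊞⊞∙∙
????⊞⊞⊞⊞⊞⊞∙∙
????∙∙∙∙∙∙∙∙
????∙∙⊚⊞⊞⊞∙∙
????∙∙∙⊞⊞⊞∙∙
????∙∙∙⊞⊞⊞⊞⊞
????????????
????????????
????????????

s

⊞⊞⊞⊞⊞⊞⊞⊞⊞⊞⊞⊞
????????????
????⊞⊞⊞⊞⊞⊞∙∙
????⊞⊞⊞⊞⊞⊞∙∙
????∙∙∙∙∙∙∙∙
????∙∙∙⊞⊞⊞∙∙
????∙∙⊚⊞⊞⊞∙∙
????∙∙∙⊞⊞⊞⊞⊞
????∙⊞⊞⊞⊞???
????????????
????????????
????????????

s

????????????
????⊞⊞⊞⊞⊞⊞∙∙
????⊞⊞⊞⊞⊞⊞∙∙
????∙∙∙∙∙∙∙∙
????∙∙∙⊞⊞⊞∙∙
????∙∙∙⊞⊞⊞∙∙
????∙∙⊚⊞⊞⊞⊞⊞
????∙⊞⊞⊞⊞???
????∙⊞⊞⊞⊞???
????????????
????????????
????????????

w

⊞???????????
⊞????⊞⊞⊞⊞⊞⊞∙
⊞????⊞⊞⊞⊞⊞⊞∙
⊞????∙∙∙∙∙∙∙
⊞???∙∙∙∙⊞⊞⊞∙
⊞???∙∙∙∙⊞⊞⊞∙
⊞???∙∙⊚∙⊞⊞⊞⊞
⊞???⊞∙⊞⊞⊞⊞??
⊞???⊞∙⊞⊞⊞⊞??
⊞???????????
⊞???????????
⊞???????????

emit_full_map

?⊞⊞⊞⊞⊞⊞∙∙∙∙
?⊞⊞⊞⊞⊞⊞∙∙∙∙
?∙∙∙∙∙∙∙∙∙∙
∙∙∙∙⊞⊞⊞∙∙∙∙
∙∙∙∙⊞⊞⊞∙∙∙∙
∙∙⊚∙⊞⊞⊞⊞⊞⊞⊞
⊞∙⊞⊞⊞⊞?????
⊞∙⊞⊞⊞⊞?????

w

⊞⊞??????????
⊞⊞????⊞⊞⊞⊞⊞⊞
⊞⊞????⊞⊞⊞⊞⊞⊞
⊞⊞????∙∙∙∙∙∙
⊞⊞??∙∙∙∙∙⊞⊞⊞
⊞⊞??∙∙∙∙∙⊞⊞⊞
⊞⊞??∙∙⊚∙∙⊞⊞⊞
⊞⊞??⊞⊞∙⊞⊞⊞⊞?
⊞⊞??⊞⊞∙⊞⊞⊞⊞?
⊞⊞??????????
⊞⊞??????????
⊞⊞??????????

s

⊞⊞????⊞⊞⊞⊞⊞⊞
⊞⊞????⊞⊞⊞⊞⊞⊞
⊞⊞????∙∙∙∙∙∙
⊞⊞??∙∙∙∙∙⊞⊞⊞
⊞⊞??∙∙∙∙∙⊞⊞⊞
⊞⊞??∙∙∙∙∙⊞⊞⊞
⊞⊞??⊞⊞⊚⊞⊞⊞⊞?
⊞⊞??⊞⊞∙⊞⊞⊞⊞?
⊞⊞??⊞⊞∙∙∙???
⊞⊞??????????
⊞⊞??????????
⊞⊞??????????

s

⊞⊞????⊞⊞⊞⊞⊞⊞
⊞⊞????∙∙∙∙∙∙
⊞⊞??∙∙∙∙∙⊞⊞⊞
⊞⊞??∙∙∙∙∙⊞⊞⊞
⊞⊞??∙∙∙∙∙⊞⊞⊞
⊞⊞??⊞⊞∙⊞⊞⊞⊞?
⊞⊞??⊞⊞⊚⊞⊞⊞⊞?
⊞⊞??⊞⊞∙∙∙???
⊞⊞??⊞⊞⊞⊞⊞???
⊞⊞??????????
⊞⊞??????????
⊞⊞??????????

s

⊞⊞????∙∙∙∙∙∙
⊞⊞??∙∙∙∙∙⊞⊞⊞
⊞⊞??∙∙∙∙∙⊞⊞⊞
⊞⊞??∙∙∙∙∙⊞⊞⊞
⊞⊞??⊞⊞∙⊞⊞⊞⊞?
⊞⊞??⊞⊞∙⊞⊞⊞⊞?
⊞⊞??⊞⊞⊚∙∙???
⊞⊞??⊞⊞⊞⊞⊞???
⊞⊞??⊞⊞⊞⊞⊞???
⊞⊞??????????
⊞⊞??????????
⊞⊞??????????

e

⊞????∙∙∙∙∙∙∙
⊞??∙∙∙∙∙⊞⊞⊞∙
⊞??∙∙∙∙∙⊞⊞⊞∙
⊞??∙∙∙∙∙⊞⊞⊞⊞
⊞??⊞⊞∙⊞⊞⊞⊞??
⊞??⊞⊞∙⊞⊞⊞⊞??
⊞??⊞⊞∙⊚∙∙???
⊞??⊞⊞⊞⊞⊞⊞???
⊞??⊞⊞⊞⊞⊞⊞???
⊞???????????
⊞???????????
⊞???????????

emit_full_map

??⊞⊞⊞⊞⊞⊞∙∙∙∙
??⊞⊞⊞⊞⊞⊞∙∙∙∙
??∙∙∙∙∙∙∙∙∙∙
∙∙∙∙∙⊞⊞⊞∙∙∙∙
∙∙∙∙∙⊞⊞⊞∙∙∙∙
∙∙∙∙∙⊞⊞⊞⊞⊞⊞⊞
⊞⊞∙⊞⊞⊞⊞?????
⊞⊞∙⊞⊞⊞⊞?????
⊞⊞∙⊚∙∙??????
⊞⊞⊞⊞⊞⊞??????
⊞⊞⊞⊞⊞⊞??????

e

????∙∙∙∙∙∙∙∙
??∙∙∙∙∙⊞⊞⊞∙∙
??∙∙∙∙∙⊞⊞⊞∙∙
??∙∙∙∙∙⊞⊞⊞⊞⊞
??⊞⊞∙⊞⊞⊞⊞???
??⊞⊞∙⊞⊞⊞⊞???
??⊞⊞∙∙⊚∙∙???
??⊞⊞⊞⊞⊞⊞⊞???
??⊞⊞⊞⊞⊞⊞⊞???
????????????
????????????
????????????

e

???∙∙∙∙∙∙∙∙∙
?∙∙∙∙∙⊞⊞⊞∙∙∙
?∙∙∙∙∙⊞⊞⊞∙∙∙
?∙∙∙∙∙⊞⊞⊞⊞⊞⊞
?⊞⊞∙⊞⊞⊞⊞⊞???
?⊞⊞∙⊞⊞⊞⊞⊞???
?⊞⊞∙∙∙⊚∙∙???
?⊞⊞⊞⊞⊞⊞⊞⊞???
?⊞⊞⊞⊞⊞⊞⊞⊞???
????????????
????????????
????????????

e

??∙∙∙∙∙∙∙∙∙∙
∙∙∙∙∙⊞⊞⊞∙∙∙∙
∙∙∙∙∙⊞⊞⊞∙∙∙∙
∙∙∙∙∙⊞⊞⊞⊞⊞⊞⊞
⊞⊞∙⊞⊞⊞⊞⊞⊞???
⊞⊞∙⊞⊞⊞⊞⊞⊞???
⊞⊞∙∙∙∙⊚∙∙???
⊞⊞⊞⊞⊞⊞⊞⊞⊞???
⊞⊞⊞⊞⊞⊞⊞⊞⊞???
????????????
????????????
????????????

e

?∙∙∙∙∙∙∙∙∙∙?
∙∙∙∙⊞⊞⊞∙∙∙∙?
∙∙∙∙⊞⊞⊞∙∙∙∙?
∙∙∙∙⊞⊞⊞⊞⊞⊞⊞?
⊞∙⊞⊞⊞⊞⊞⊞⊞???
⊞∙⊞⊞⊞⊞⊞⊞⊞???
⊞∙∙∙∙∙⊚∙∙???
⊞⊞⊞⊞⊞⊞⊞⊞⊞???
⊞⊞⊞⊞⊞⊞⊞⊞⊞???
????????????
????????????
????????????

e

∙∙∙∙∙∙∙∙∙∙??
∙∙∙⊞⊞⊞∙∙∙∙??
∙∙∙⊞⊞⊞∙∙∙∙??
∙∙∙⊞⊞⊞⊞⊞⊞⊞??
∙⊞⊞⊞⊞⊞⊞⊞∙???
∙⊞⊞⊞⊞⊞⊞⊞∙???
∙∙∙∙∙∙⊚∙∙???
⊞⊞⊞⊞⊞⊞⊞⊞∙???
⊞⊞⊞⊞⊞⊞⊞⊞⊞???
????????????
????????????
????????????

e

∙∙∙∙∙∙∙∙∙???
∙∙⊞⊞⊞∙∙∙∙???
∙∙⊞⊞⊞∙∙∙∙???
∙∙⊞⊞⊞⊞⊞⊞⊞???
⊞⊞⊞⊞⊞⊞⊞∙∙???
⊞⊞⊞⊞⊞⊞⊞∙∙???
∙∙∙∙∙∙⊚∙∙???
⊞⊞⊞⊞⊞⊞⊞∙∙???
⊞⊞⊞⊞⊞⊞⊞⊞⊞???
????????????
????????????
????????????

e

∙∙∙∙∙∙∙∙????
∙⊞⊞⊞∙∙∙∙????
∙⊞⊞⊞∙∙∙∙????
∙⊞⊞⊞⊞⊞⊞⊞????
⊞⊞⊞⊞⊞⊞∙∙∙???
⊞⊞⊞⊞⊞⊞∙∙∙???
∙∙∙∙∙∙⊚∙∙???
⊞⊞⊞⊞⊞⊞∙∙∙???
⊞⊞⊞⊞⊞⊞⊞⊞⊞???
????????????
????????????
????????????

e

∙∙∙∙∙∙∙?????
⊞⊞⊞∙∙∙∙?????
⊞⊞⊞∙∙∙∙?????
⊞⊞⊞⊞⊞⊞⊞?????
⊞⊞⊞⊞⊞∙∙∙∙???
⊞⊞⊞⊞⊞∙∙∙∙???
∙∙∙∙∙∙⊚∙∙???
⊞⊞⊞⊞⊞∙∙∙∙???
⊞⊞⊞⊞⊞⊞⊞⊞⊞???
????????????
????????????
????????????

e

∙∙∙∙∙∙??????
⊞⊞∙∙∙∙??????
⊞⊞∙∙∙∙??????
⊞⊞⊞⊞⊞⊞??????
⊞⊞⊞⊞∙∙∙∙∙???
⊞⊞⊞⊞∙∙∙∙∙???
∙∙∙∙∙∙⊚∙⊕???
⊞⊞⊞⊞∙∙∙∙∙???
⊞⊞⊞⊞⊞⊞⊞⊞⊞???
????????????
????????????
????????????

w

∙∙∙∙∙∙∙?????
⊞⊞⊞∙∙∙∙?????
⊞⊞⊞∙∙∙∙?????
⊞⊞⊞⊞⊞⊞⊞?????
⊞⊞⊞⊞⊞∙∙∙∙∙??
⊞⊞⊞⊞⊞∙∙∙∙∙??
∙∙∙∙∙∙⊚∙∙⊕??
⊞⊞⊞⊞⊞∙∙∙∙∙??
⊞⊞⊞⊞⊞⊞⊞⊞⊞⊞??
????????????
????????????
????????????

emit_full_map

??⊞⊞⊞⊞⊞⊞∙∙∙∙???
??⊞⊞⊞⊞⊞⊞∙∙∙∙???
??∙∙∙∙∙∙∙∙∙∙???
∙∙∙∙∙⊞⊞⊞∙∙∙∙???
∙∙∙∙∙⊞⊞⊞∙∙∙∙???
∙∙∙∙∙⊞⊞⊞⊞⊞⊞⊞???
⊞⊞∙⊞⊞⊞⊞⊞⊞⊞∙∙∙∙∙
⊞⊞∙⊞⊞⊞⊞⊞⊞⊞∙∙∙∙∙
⊞⊞∙∙∙∙∙∙∙∙∙⊚∙∙⊕
⊞⊞⊞⊞⊞⊞⊞⊞⊞⊞∙∙∙∙∙
⊞⊞⊞⊞⊞⊞⊞⊞⊞⊞⊞⊞⊞⊞⊞

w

∙∙∙∙∙∙∙∙????
∙⊞⊞⊞∙∙∙∙????
∙⊞⊞⊞∙∙∙∙????
∙⊞⊞⊞⊞⊞⊞⊞????
⊞⊞⊞⊞⊞⊞∙∙∙∙∙?
⊞⊞⊞⊞⊞⊞∙∙∙∙∙?
∙∙∙∙∙∙⊚∙∙∙⊕?
⊞⊞⊞⊞⊞⊞∙∙∙∙∙?
⊞⊞⊞⊞⊞⊞⊞⊞⊞⊞⊞?
????????????
????????????
????????????

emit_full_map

??⊞⊞⊞⊞⊞⊞∙∙∙∙???
??⊞⊞⊞⊞⊞⊞∙∙∙∙???
??∙∙∙∙∙∙∙∙∙∙???
∙∙∙∙∙⊞⊞⊞∙∙∙∙???
∙∙∙∙∙⊞⊞⊞∙∙∙∙???
∙∙∙∙∙⊞⊞⊞⊞⊞⊞⊞???
⊞⊞∙⊞⊞⊞⊞⊞⊞⊞∙∙∙∙∙
⊞⊞∙⊞⊞⊞⊞⊞⊞⊞∙∙∙∙∙
⊞⊞∙∙∙∙∙∙∙∙⊚∙∙∙⊕
⊞⊞⊞⊞⊞⊞⊞⊞⊞⊞∙∙∙∙∙
⊞⊞⊞⊞⊞⊞⊞⊞⊞⊞⊞⊞⊞⊞⊞


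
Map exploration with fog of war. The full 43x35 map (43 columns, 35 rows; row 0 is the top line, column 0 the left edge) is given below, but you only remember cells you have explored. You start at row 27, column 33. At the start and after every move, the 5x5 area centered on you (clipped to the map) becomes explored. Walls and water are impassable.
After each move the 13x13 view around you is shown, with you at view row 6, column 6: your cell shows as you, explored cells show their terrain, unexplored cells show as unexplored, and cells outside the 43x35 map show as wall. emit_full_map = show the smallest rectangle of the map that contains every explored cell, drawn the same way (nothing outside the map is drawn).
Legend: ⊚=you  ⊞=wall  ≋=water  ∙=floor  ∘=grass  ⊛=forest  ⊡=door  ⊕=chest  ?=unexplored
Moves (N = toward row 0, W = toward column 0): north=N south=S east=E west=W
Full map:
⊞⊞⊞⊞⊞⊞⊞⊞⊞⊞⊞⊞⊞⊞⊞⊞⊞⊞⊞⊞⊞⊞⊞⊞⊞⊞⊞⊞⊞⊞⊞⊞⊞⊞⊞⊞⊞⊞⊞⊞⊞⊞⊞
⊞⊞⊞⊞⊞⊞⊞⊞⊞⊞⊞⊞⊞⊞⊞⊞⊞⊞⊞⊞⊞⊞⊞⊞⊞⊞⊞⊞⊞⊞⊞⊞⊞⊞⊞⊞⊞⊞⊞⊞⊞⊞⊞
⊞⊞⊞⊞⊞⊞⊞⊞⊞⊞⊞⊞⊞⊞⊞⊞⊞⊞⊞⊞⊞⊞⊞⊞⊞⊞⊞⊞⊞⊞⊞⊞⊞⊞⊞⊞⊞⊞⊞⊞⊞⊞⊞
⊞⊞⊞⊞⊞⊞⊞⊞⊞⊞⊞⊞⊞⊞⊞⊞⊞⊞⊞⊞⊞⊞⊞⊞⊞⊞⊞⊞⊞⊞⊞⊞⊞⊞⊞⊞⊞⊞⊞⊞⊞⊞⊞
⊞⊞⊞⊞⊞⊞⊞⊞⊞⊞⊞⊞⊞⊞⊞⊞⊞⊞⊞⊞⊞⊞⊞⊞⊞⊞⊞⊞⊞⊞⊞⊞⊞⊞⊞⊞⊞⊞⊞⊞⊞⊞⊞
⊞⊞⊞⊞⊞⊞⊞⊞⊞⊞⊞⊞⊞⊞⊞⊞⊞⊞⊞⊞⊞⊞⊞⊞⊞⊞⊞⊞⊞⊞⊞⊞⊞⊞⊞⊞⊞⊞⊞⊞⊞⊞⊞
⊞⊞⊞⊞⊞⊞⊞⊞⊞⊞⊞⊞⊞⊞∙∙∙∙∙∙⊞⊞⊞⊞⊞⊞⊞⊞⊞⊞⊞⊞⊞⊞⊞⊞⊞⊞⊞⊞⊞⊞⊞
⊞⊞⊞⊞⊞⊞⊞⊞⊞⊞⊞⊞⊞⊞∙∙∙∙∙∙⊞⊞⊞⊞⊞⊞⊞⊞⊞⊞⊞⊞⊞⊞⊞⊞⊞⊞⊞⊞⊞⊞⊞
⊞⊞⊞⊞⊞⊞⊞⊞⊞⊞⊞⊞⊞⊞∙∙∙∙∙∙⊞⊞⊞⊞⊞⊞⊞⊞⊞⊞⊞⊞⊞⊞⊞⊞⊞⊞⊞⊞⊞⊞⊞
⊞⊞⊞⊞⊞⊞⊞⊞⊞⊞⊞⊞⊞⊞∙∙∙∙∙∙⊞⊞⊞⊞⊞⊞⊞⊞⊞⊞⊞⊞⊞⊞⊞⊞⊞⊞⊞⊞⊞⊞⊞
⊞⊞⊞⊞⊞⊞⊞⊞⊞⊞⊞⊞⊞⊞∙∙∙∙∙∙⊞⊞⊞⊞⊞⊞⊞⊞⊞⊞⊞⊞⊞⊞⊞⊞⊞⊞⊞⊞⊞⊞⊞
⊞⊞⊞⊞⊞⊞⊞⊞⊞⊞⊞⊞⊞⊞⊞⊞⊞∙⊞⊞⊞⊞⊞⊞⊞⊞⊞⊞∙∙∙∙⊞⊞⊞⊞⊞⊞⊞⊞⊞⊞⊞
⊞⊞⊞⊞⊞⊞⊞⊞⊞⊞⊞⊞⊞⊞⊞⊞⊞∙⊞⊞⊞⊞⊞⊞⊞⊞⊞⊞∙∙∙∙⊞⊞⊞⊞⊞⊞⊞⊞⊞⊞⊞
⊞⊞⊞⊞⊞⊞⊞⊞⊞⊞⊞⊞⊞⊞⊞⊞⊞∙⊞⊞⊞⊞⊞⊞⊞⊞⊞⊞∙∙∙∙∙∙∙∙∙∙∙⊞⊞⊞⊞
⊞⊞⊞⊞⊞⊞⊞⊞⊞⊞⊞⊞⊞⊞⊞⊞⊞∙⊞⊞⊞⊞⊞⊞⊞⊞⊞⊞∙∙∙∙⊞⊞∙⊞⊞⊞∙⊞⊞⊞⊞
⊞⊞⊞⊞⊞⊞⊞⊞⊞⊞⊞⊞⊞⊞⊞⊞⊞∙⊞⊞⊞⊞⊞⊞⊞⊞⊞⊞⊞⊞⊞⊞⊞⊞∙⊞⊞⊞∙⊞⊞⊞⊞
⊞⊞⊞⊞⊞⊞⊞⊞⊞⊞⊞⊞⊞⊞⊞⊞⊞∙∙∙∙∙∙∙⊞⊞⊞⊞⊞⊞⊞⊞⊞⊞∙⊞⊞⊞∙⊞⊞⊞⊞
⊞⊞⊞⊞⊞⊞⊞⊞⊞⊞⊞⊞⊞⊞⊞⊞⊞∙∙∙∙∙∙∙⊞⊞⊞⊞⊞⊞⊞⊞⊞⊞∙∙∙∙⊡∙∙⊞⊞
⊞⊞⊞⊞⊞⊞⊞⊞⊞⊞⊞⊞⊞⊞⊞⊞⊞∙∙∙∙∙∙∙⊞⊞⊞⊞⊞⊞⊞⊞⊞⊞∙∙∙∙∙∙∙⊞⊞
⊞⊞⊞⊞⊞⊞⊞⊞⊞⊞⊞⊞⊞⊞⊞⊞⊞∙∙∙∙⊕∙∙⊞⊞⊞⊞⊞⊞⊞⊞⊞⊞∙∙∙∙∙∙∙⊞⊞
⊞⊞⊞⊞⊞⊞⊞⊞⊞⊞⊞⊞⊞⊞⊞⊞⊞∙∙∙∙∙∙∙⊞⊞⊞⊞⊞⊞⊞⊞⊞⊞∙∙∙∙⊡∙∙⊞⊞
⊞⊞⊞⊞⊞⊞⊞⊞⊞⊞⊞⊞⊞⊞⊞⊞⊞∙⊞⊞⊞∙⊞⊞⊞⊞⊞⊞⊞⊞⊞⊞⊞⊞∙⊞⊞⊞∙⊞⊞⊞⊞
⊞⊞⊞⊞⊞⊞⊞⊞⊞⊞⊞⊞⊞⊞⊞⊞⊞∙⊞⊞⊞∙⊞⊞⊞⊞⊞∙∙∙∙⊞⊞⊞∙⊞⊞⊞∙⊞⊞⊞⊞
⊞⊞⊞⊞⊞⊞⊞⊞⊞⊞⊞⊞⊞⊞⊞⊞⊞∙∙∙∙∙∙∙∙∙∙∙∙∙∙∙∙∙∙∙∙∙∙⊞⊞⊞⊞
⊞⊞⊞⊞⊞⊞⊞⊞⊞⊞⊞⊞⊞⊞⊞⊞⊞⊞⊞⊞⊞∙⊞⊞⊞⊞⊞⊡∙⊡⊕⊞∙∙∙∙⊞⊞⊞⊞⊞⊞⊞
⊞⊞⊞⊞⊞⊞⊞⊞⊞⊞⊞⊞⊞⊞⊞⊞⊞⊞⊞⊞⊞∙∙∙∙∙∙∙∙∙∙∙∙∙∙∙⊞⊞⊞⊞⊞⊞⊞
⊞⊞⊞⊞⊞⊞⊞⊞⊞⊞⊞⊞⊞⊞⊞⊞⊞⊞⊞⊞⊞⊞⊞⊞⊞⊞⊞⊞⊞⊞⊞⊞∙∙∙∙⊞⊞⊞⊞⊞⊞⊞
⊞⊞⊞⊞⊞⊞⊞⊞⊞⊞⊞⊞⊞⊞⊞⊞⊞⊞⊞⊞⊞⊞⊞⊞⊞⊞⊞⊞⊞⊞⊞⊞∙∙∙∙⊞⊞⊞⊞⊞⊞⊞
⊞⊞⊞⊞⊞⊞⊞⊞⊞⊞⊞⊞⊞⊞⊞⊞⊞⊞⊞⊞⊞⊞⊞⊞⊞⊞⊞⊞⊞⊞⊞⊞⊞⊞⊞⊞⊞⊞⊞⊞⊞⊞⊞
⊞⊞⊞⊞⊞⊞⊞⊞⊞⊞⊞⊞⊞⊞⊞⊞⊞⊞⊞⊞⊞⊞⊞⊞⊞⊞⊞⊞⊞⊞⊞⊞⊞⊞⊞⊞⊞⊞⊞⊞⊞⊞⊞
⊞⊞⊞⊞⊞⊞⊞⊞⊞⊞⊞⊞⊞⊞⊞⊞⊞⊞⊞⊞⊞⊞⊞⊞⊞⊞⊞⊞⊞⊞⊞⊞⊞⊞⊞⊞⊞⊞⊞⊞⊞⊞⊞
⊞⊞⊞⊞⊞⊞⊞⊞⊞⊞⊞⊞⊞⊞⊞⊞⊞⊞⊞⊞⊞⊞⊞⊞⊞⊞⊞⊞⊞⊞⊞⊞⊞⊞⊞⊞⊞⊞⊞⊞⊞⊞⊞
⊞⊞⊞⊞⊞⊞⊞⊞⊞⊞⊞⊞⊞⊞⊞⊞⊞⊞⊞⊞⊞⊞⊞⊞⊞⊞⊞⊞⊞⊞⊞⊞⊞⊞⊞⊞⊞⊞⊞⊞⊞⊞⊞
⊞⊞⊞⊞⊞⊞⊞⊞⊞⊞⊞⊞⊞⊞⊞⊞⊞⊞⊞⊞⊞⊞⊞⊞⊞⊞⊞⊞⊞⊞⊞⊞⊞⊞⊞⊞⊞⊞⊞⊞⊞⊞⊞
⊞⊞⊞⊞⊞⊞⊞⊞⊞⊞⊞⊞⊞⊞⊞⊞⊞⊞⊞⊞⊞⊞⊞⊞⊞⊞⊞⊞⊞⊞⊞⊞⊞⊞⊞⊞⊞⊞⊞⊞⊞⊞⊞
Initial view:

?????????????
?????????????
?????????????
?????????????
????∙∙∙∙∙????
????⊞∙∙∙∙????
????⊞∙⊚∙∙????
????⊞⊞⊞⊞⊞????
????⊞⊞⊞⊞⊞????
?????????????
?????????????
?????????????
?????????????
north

?????????????
?????????????
?????????????
?????????????
????⊞∙∙∙∙????
????∙∙∙∙∙????
????⊞∙⊚∙∙????
????⊞∙∙∙∙????
????⊞⊞⊞⊞⊞????
????⊞⊞⊞⊞⊞????
?????????????
?????????????
?????????????

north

?????????????
?????????????
?????????????
?????????????
????∙∙∙∙∙????
????⊞∙∙∙∙????
????∙∙⊚∙∙????
????⊞∙∙∙∙????
????⊞∙∙∙∙????
????⊞⊞⊞⊞⊞????
????⊞⊞⊞⊞⊞????
?????????????
?????????????

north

?????????????
?????????????
?????????????
?????????????
????⊞⊞⊞∙⊞????
????∙∙∙∙∙????
????⊞∙⊚∙∙????
????∙∙∙∙∙????
????⊞∙∙∙∙????
????⊞∙∙∙∙????
????⊞⊞⊞⊞⊞????
????⊞⊞⊞⊞⊞????
?????????????

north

?????????????
?????????????
?????????????
?????????????
????⊞⊞⊞∙⊞????
????⊞⊞⊞∙⊞????
????∙∙⊚∙∙????
????⊞∙∙∙∙????
????∙∙∙∙∙????
????⊞∙∙∙∙????
????⊞∙∙∙∙????
????⊞⊞⊞⊞⊞????
????⊞⊞⊞⊞⊞????

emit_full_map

⊞⊞⊞∙⊞
⊞⊞⊞∙⊞
∙∙⊚∙∙
⊞∙∙∙∙
∙∙∙∙∙
⊞∙∙∙∙
⊞∙∙∙∙
⊞⊞⊞⊞⊞
⊞⊞⊞⊞⊞

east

?????????????
?????????????
?????????????
?????????????
???⊞⊞⊞∙⊞⊞????
???⊞⊞⊞∙⊞⊞????
???∙∙∙⊚∙∙????
???⊞∙∙∙∙⊞????
???∙∙∙∙∙⊞????
???⊞∙∙∙∙?????
???⊞∙∙∙∙?????
???⊞⊞⊞⊞⊞?????
???⊞⊞⊞⊞⊞?????

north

?????????????
?????????????
?????????????
?????????????
????⊞⊞∙∙∙????
???⊞⊞⊞∙⊞⊞????
???⊞⊞⊞⊚⊞⊞????
???∙∙∙∙∙∙????
???⊞∙∙∙∙⊞????
???∙∙∙∙∙⊞????
???⊞∙∙∙∙?????
???⊞∙∙∙∙?????
???⊞⊞⊞⊞⊞?????

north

?????????????
?????????????
?????????????
?????????????
????⊞⊞∙∙∙????
????⊞⊞∙∙∙????
???⊞⊞⊞⊚⊞⊞????
???⊞⊞⊞∙⊞⊞????
???∙∙∙∙∙∙????
???⊞∙∙∙∙⊞????
???∙∙∙∙∙⊞????
???⊞∙∙∙∙?????
???⊞∙∙∙∙?????

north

?????????????
?????????????
?????????????
?????????????
????⊞⊞∙∙∙????
????⊞⊞∙∙∙????
????⊞⊞⊚∙∙????
???⊞⊞⊞∙⊞⊞????
???⊞⊞⊞∙⊞⊞????
???∙∙∙∙∙∙????
???⊞∙∙∙∙⊞????
???∙∙∙∙∙⊞????
???⊞∙∙∙∙?????

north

?????????????
?????????????
?????????????
?????????????
????⊞⊞∙∙∙????
????⊞⊞∙∙∙????
????⊞⊞⊚∙∙????
????⊞⊞∙∙∙????
???⊞⊞⊞∙⊞⊞????
???⊞⊞⊞∙⊞⊞????
???∙∙∙∙∙∙????
???⊞∙∙∙∙⊞????
???∙∙∙∙∙⊞????

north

?????????????
?????????????
?????????????
?????????????
????⊞⊞∙⊞⊞????
????⊞⊞∙∙∙????
????⊞⊞⊚∙∙????
????⊞⊞∙∙∙????
????⊞⊞∙∙∙????
???⊞⊞⊞∙⊞⊞????
???⊞⊞⊞∙⊞⊞????
???∙∙∙∙∙∙????
???⊞∙∙∙∙⊞????

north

?????????????
?????????????
?????????????
?????????????
????⊞⊞∙⊞⊞????
????⊞⊞∙⊞⊞????
????⊞⊞⊚∙∙????
????⊞⊞∙∙∙????
????⊞⊞∙∙∙????
????⊞⊞∙∙∙????
???⊞⊞⊞∙⊞⊞????
???⊞⊞⊞∙⊞⊞????
???∙∙∙∙∙∙????

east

?????????????
?????????????
?????????????
?????????????
???⊞⊞∙⊞⊞⊞????
???⊞⊞∙⊞⊞⊞????
???⊞⊞∙⊚∙∙????
???⊞⊞∙∙∙∙????
???⊞⊞∙∙∙∙????
???⊞⊞∙∙∙?????
??⊞⊞⊞∙⊞⊞?????
??⊞⊞⊞∙⊞⊞?????
??∙∙∙∙∙∙?????

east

?????????????
?????????????
?????????????
?????????????
??⊞⊞∙⊞⊞⊞∙????
??⊞⊞∙⊞⊞⊞∙????
??⊞⊞∙∙⊚∙⊡????
??⊞⊞∙∙∙∙∙????
??⊞⊞∙∙∙∙∙????
??⊞⊞∙∙∙??????
?⊞⊞⊞∙⊞⊞??????
?⊞⊞⊞∙⊞⊞??????
?∙∙∙∙∙∙??????

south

?????????????
?????????????
?????????????
??⊞⊞∙⊞⊞⊞∙????
??⊞⊞∙⊞⊞⊞∙????
??⊞⊞∙∙∙∙⊡????
??⊞⊞∙∙⊚∙∙????
??⊞⊞∙∙∙∙∙????
??⊞⊞∙∙∙∙⊡????
?⊞⊞⊞∙⊞⊞??????
?⊞⊞⊞∙⊞⊞??????
?∙∙∙∙∙∙??????
?⊞∙∙∙∙⊞??????

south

?????????????
?????????????
??⊞⊞∙⊞⊞⊞∙????
??⊞⊞∙⊞⊞⊞∙????
??⊞⊞∙∙∙∙⊡????
??⊞⊞∙∙∙∙∙????
??⊞⊞∙∙⊚∙∙????
??⊞⊞∙∙∙∙⊡????
?⊞⊞⊞∙⊞⊞⊞∙????
?⊞⊞⊞∙⊞⊞??????
?∙∙∙∙∙∙??????
?⊞∙∙∙∙⊞??????
?∙∙∙∙∙⊞??????

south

?????????????
??⊞⊞∙⊞⊞⊞∙????
??⊞⊞∙⊞⊞⊞∙????
??⊞⊞∙∙∙∙⊡????
??⊞⊞∙∙∙∙∙????
??⊞⊞∙∙∙∙∙????
??⊞⊞∙∙⊚∙⊡????
?⊞⊞⊞∙⊞⊞⊞∙????
?⊞⊞⊞∙⊞⊞⊞∙????
?∙∙∙∙∙∙??????
?⊞∙∙∙∙⊞??????
?∙∙∙∙∙⊞??????
?⊞∙∙∙∙???????

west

?????????????
???⊞⊞∙⊞⊞⊞∙???
???⊞⊞∙⊞⊞⊞∙???
???⊞⊞∙∙∙∙⊡???
???⊞⊞∙∙∙∙∙???
???⊞⊞∙∙∙∙∙???
???⊞⊞∙⊚∙∙⊡???
??⊞⊞⊞∙⊞⊞⊞∙???
??⊞⊞⊞∙⊞⊞⊞∙???
??∙∙∙∙∙∙?????
??⊞∙∙∙∙⊞?????
??∙∙∙∙∙⊞?????
??⊞∙∙∙∙??????

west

?????????????
????⊞⊞∙⊞⊞⊞∙??
????⊞⊞∙⊞⊞⊞∙??
????⊞⊞∙∙∙∙⊡??
????⊞⊞∙∙∙∙∙??
????⊞⊞∙∙∙∙∙??
????⊞⊞⊚∙∙∙⊡??
???⊞⊞⊞∙⊞⊞⊞∙??
???⊞⊞⊞∙⊞⊞⊞∙??
???∙∙∙∙∙∙????
???⊞∙∙∙∙⊞????
???∙∙∙∙∙⊞????
???⊞∙∙∙∙?????

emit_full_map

?⊞⊞∙⊞⊞⊞∙
?⊞⊞∙⊞⊞⊞∙
?⊞⊞∙∙∙∙⊡
?⊞⊞∙∙∙∙∙
?⊞⊞∙∙∙∙∙
?⊞⊞⊚∙∙∙⊡
⊞⊞⊞∙⊞⊞⊞∙
⊞⊞⊞∙⊞⊞⊞∙
∙∙∙∙∙∙??
⊞∙∙∙∙⊞??
∙∙∙∙∙⊞??
⊞∙∙∙∙???
⊞∙∙∙∙???
⊞⊞⊞⊞⊞???
⊞⊞⊞⊞⊞???

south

????⊞⊞∙⊞⊞⊞∙??
????⊞⊞∙⊞⊞⊞∙??
????⊞⊞∙∙∙∙⊡??
????⊞⊞∙∙∙∙∙??
????⊞⊞∙∙∙∙∙??
????⊞⊞∙∙∙∙⊡??
???⊞⊞⊞⊚⊞⊞⊞∙??
???⊞⊞⊞∙⊞⊞⊞∙??
???∙∙∙∙∙∙????
???⊞∙∙∙∙⊞????
???∙∙∙∙∙⊞????
???⊞∙∙∙∙?????
???⊞∙∙∙∙?????

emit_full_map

?⊞⊞∙⊞⊞⊞∙
?⊞⊞∙⊞⊞⊞∙
?⊞⊞∙∙∙∙⊡
?⊞⊞∙∙∙∙∙
?⊞⊞∙∙∙∙∙
?⊞⊞∙∙∙∙⊡
⊞⊞⊞⊚⊞⊞⊞∙
⊞⊞⊞∙⊞⊞⊞∙
∙∙∙∙∙∙??
⊞∙∙∙∙⊞??
∙∙∙∙∙⊞??
⊞∙∙∙∙???
⊞∙∙∙∙???
⊞⊞⊞⊞⊞???
⊞⊞⊞⊞⊞???
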